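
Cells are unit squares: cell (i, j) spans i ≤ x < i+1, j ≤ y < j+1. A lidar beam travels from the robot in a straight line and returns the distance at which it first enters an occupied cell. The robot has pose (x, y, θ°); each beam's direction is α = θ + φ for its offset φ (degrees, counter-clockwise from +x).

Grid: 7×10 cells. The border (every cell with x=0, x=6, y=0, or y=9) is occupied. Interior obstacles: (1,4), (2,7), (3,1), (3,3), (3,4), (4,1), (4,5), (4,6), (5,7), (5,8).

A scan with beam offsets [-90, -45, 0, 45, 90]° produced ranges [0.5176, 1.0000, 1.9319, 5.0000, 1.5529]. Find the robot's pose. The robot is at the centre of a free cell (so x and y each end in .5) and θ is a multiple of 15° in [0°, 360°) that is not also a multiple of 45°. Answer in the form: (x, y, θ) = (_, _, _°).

(x, y, θ) = (4.5, 8.5, 195°)

Candidates: 30 free-cell centres × 16 headings = 480 poses. Raycast each; keep the one whose scan matches to 4 dp.
  (5.5, 6.5, 345°): beam 1 = 4.6587 ≠ 0.5176 ✗
  (5.5, 3.5, 60°): beam 1 = 0.5774 ≠ 0.5176 ✗
  (4.5, 3.5, 75°): beam 1 = 1.5529 ≠ 0.5176 ✗
  (5.5, 6.5, 75°): beam 2 = 0.5774 ≠ 1.0000 ✗
  (4.5, 3.5, 15°): beam 1 = 1.5529 ≠ 0.5176 ✗
  …
  (4.5, 8.5, 195°): r_1=0.5176, r_2=1.0000, r_3=1.9319, r_4=5.0000, r_5=1.5529 — all match ✓
Unique over the lattice → pose = (4.5, 8.5, 195°).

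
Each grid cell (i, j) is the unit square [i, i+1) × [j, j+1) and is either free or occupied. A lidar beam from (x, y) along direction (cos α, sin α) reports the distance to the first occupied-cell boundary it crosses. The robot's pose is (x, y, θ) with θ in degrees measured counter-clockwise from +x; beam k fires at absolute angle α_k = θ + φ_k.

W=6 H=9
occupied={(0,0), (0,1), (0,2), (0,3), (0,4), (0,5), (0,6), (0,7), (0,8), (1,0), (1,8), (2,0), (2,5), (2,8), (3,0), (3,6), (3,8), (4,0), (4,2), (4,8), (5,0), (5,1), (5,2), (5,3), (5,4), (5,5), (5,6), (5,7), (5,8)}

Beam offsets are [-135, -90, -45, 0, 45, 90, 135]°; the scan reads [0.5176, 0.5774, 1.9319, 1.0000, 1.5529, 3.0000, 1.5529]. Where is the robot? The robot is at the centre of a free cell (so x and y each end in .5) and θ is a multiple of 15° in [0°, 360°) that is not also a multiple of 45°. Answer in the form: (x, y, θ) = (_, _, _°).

The pose lattice has 25·16 = 400 candidates. Test each by forward raycasting.
  (4.5, 5.5, 255°): beam 1 = 1.0000 ≠ 0.5176 ✗
  (4.5, 4.5, 105°): beam 1 = 0.5774 ≠ 0.5176 ✗
  (4.5, 3.5, 120°): beam 4 = 2.8868 ≠ 1.0000 ✗
  (4.5, 7.5, 150°): beam 3 = 0.5176 ≠ 1.9319 ✗
  …
  (1.5, 6.5, 300°): r_1=0.5176, r_2=0.5774, r_3=1.9319, r_4=1.0000, r_5=1.5529, r_6=3.0000, r_7=1.5529 — all match ✓
No second candidate reproduces the full scan.

(x, y, θ) = (1.5, 6.5, 300°)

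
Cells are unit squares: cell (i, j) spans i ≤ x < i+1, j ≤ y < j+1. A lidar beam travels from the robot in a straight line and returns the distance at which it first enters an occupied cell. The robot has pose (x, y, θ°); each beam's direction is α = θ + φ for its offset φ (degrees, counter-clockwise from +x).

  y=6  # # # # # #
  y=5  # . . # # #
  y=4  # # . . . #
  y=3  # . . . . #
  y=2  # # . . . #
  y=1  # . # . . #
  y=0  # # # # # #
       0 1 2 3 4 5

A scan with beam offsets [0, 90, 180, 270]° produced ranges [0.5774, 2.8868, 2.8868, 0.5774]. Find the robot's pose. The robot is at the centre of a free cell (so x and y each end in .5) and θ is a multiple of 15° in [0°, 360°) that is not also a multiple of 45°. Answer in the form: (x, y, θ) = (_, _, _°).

Enumerate (i+0.5, j+0.5, θ) over the 15 free cells and 16 admissible headings. For each, cast all 4 beams and compare to the given ranges.
  (3.5, 1.5, 300°): beam 2 = 1.7321 ≠ 2.8868 ✗
  (4.5, 4.5, 255°): beam 1 = 3.6235 ≠ 0.5774 ✗
  (1.5, 3.5, 75°): beam 1 = 0.5176 ≠ 0.5774 ✗
  (4.5, 1.5, 240°): beam 2 = 0.5774 ≠ 2.8868 ✗
  (1.5, 1.5, 15°): beam 1 = 0.5176 ≠ 0.5774 ✗
  …
  (2.5, 2.5, 240°): r_1=0.5774, r_2=2.8868, r_3=2.8868, r_4=0.5774 — all match ✓
Only this pose fits every beam.

(x, y, θ) = (2.5, 2.5, 240°)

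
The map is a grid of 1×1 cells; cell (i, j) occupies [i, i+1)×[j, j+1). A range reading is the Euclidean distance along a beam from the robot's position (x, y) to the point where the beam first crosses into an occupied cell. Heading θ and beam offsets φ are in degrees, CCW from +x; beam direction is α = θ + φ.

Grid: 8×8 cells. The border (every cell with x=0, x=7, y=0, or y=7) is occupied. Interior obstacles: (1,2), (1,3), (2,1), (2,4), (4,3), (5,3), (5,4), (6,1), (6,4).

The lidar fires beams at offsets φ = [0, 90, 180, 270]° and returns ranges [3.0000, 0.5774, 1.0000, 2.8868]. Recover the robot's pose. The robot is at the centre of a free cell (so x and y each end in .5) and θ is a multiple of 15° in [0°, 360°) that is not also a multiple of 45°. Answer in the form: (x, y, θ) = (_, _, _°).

Enumerate (i+0.5, j+0.5, θ) over the 27 free cells and 16 admissible headings. For each, cast all 4 beams and compare to the given ranges.
  (3.5, 3.5, 15°): beam 1 = 0.5176 ≠ 3.0000 ✗
  (5.5, 6.5, 300°): beam 1 = 1.7321 ≠ 3.0000 ✗
  (4.5, 2.5, 15°): beam 1 = 2.5882 ≠ 3.0000 ✗
  (4.5, 5.5, 150°): beam 2 = 4.0415 ≠ 0.5774 ✗
  (2.5, 6.5, 345°): beam 1 = 4.6587 ≠ 3.0000 ✗
  …
  (2.5, 6.5, 330°): r_1=3.0000, r_2=0.5774, r_3=1.0000, r_4=2.8868 — all match ✓
No second candidate reproduces the full scan.

(x, y, θ) = (2.5, 6.5, 330°)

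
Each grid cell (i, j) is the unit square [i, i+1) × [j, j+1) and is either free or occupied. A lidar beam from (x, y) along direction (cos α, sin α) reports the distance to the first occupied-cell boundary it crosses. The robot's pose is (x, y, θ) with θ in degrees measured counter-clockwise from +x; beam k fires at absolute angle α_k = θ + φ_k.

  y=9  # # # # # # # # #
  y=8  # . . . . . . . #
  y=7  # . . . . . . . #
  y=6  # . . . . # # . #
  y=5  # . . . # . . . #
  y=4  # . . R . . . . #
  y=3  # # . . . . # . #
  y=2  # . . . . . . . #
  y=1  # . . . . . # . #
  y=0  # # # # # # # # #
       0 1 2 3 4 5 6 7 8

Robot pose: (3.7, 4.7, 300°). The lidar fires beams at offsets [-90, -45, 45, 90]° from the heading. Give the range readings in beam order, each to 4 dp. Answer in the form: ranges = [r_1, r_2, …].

beam 1: φ=-90°, α=210°
  cosα=-0.8660 sinα=-0.5000 | (3,4) | tMaxX 0.8083 tMaxY 1.4000 | tΔX 1.1547 tΔY 2.0000
    t=0.8083 [x] (2,4)
    t=1.4000 [y] (2,3)
    t=1.9630 [x] (1,3) — stop
  → r_1 = 1.9630
beam 2: φ=-45°, α=255°
  cosα=-0.2588 sinα=-0.9659 | (3,4) | tMaxX 2.7046 tMaxY 0.7247 | tΔX 3.8637 tΔY 1.0353
    t=0.7247 [y] (3,3)
    t=1.7600 [y] (3,2)
    t=2.7046 [x] (2,2)
    t=2.7952 [y] (2,1)
    t=3.8305 [y] (2,0) — stop
  → r_2 = 3.8305
beam 3: φ=45°, α=345°
  cosα=0.9659 sinα=-0.2588 | (3,4) | tMaxX 0.3106 tMaxY 2.7046 | tΔX 1.0353 tΔY 3.8637
    t=0.3106 [x] (4,4)
    t=1.3459 [x] (5,4)
    t=2.3811 [x] (6,4)
    t=2.7046 [y] (6,3) — stop
  → r_3 = 2.7046
beam 4: φ=90°, α=30°
  cosα=0.8660 sinα=0.5000 | (3,4) | tMaxX 0.3464 tMaxY 0.6000 | tΔX 1.1547 tΔY 2.0000
    t=0.3464 [x] (4,4)
    t=0.6000 [y] (4,5) — stop
  → r_4 = 0.6000

ranges = [1.9630, 3.8305, 2.7046, 0.6000]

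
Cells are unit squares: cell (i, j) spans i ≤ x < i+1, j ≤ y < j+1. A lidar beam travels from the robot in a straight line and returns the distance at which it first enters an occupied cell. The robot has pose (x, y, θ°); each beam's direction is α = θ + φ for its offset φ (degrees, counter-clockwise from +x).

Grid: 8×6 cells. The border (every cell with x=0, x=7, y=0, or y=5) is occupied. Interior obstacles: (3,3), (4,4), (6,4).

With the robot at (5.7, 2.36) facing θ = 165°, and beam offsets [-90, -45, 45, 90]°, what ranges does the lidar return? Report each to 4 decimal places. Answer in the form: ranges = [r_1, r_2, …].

beam 1: φ=-90°, α=75°
  dir = (cos 75°, sin 75°) = (0.2588, 0.9659); from cell (5,2)
  next x-line at t=1.1591, next y-line at t=0.6626; Δt_x=3.8637, Δt_y=1.0353
    y: enter (5,3) at t=0.6626
    x: enter (6,3) at t=1.1591
    y: enter (6,4) at t=1.6979 ← occupied
  → r_1 = 1.6979
beam 2: φ=-45°, α=120°
  dir = (cos 120°, sin 120°) = (-0.5000, 0.8660); from cell (5,2)
  next x-line at t=1.4000, next y-line at t=0.7390; Δt_x=2.0000, Δt_y=1.1547
    y: enter (5,3) at t=0.7390
    x: enter (4,3) at t=1.4000
    y: enter (4,4) at t=1.8937 ← occupied
  → r_2 = 1.8937
beam 3: φ=45°, α=210°
  dir = (cos 210°, sin 210°) = (-0.8660, -0.5000); from cell (5,2)
  next x-line at t=0.8083, next y-line at t=0.7200; Δt_x=1.1547, Δt_y=2.0000
    y: enter (5,1) at t=0.7200
    x: enter (4,1) at t=0.8083
    x: enter (3,1) at t=1.9630
    y: enter (3,0) at t=2.7200 ← occupied
  → r_3 = 2.7200
beam 4: φ=90°, α=255°
  dir = (cos 255°, sin 255°) = (-0.2588, -0.9659); from cell (5,2)
  next x-line at t=2.7046, next y-line at t=0.3727; Δt_x=3.8637, Δt_y=1.0353
    y: enter (5,1) at t=0.3727
    y: enter (5,0) at t=1.4080 ← occupied
  → r_4 = 1.4080

ranges = [1.6979, 1.8937, 2.7200, 1.4080]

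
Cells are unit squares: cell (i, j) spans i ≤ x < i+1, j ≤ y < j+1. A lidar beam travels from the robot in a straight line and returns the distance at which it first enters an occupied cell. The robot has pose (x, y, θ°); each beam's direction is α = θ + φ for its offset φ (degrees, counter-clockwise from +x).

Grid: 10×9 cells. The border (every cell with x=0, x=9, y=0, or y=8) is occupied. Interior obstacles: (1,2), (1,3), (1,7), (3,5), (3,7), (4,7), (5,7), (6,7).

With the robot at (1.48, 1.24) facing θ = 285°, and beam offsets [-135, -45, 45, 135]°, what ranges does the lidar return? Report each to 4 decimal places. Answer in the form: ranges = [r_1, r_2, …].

beam 1: φ=-135°, α=150°
  cosα=-0.8660 sinα=0.5000 | (1,1) | tMaxX 0.5543 tMaxY 1.5200 | tΔX 1.1547 tΔY 2.0000
    t=0.5543 [x] (0,1) — stop
  → r_1 = 0.5543
beam 2: φ=-45°, α=240°
  cosα=-0.5000 sinα=-0.8660 | (1,1) | tMaxX 0.9600 tMaxY 0.2771 | tΔX 2.0000 tΔY 1.1547
    t=0.2771 [y] (1,0) — stop
  → r_2 = 0.2771
beam 3: φ=45°, α=330°
  cosα=0.8660 sinα=-0.5000 | (1,1) | tMaxX 0.6004 tMaxY 0.4800 | tΔX 1.1547 tΔY 2.0000
    t=0.4800 [y] (1,0) — stop
  → r_3 = 0.4800
beam 4: φ=135°, α=60°
  cosα=0.5000 sinα=0.8660 | (1,1) | tMaxX 1.0400 tMaxY 0.8776 | tΔX 2.0000 tΔY 1.1547
    t=0.8776 [y] (1,2) — stop
  → r_4 = 0.8776

ranges = [0.5543, 0.2771, 0.4800, 0.8776]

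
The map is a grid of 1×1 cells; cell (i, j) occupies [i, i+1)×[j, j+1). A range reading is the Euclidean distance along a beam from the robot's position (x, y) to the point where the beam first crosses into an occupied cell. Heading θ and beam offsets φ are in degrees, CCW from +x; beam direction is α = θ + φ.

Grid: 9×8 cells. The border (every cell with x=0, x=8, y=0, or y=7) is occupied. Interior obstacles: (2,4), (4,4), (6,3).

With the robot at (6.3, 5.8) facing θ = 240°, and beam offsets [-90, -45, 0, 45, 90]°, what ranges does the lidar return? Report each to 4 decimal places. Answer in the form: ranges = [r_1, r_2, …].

ranges = [2.4000, 3.4164, 5.5426, 1.8635, 1.9630]

beam 1: φ=-90°, α=150°
  cosα=-0.8660 sinα=0.5000 | (6,5) | tMaxX 0.3464 tMaxY 0.4000 | tΔX 1.1547 tΔY 2.0000
    t=0.3464 [x] (5,5)
    t=0.4000 [y] (5,6)
    t=1.5011 [x] (4,6)
    t=2.4000 [y] (4,7) — stop
  → r_1 = 2.4000
beam 2: φ=-45°, α=195°
  cosα=-0.9659 sinα=-0.2588 | (6,5) | tMaxX 0.3106 tMaxY 3.0910 | tΔX 1.0353 tΔY 3.8637
    t=0.3106 [x] (5,5)
    t=1.3459 [x] (4,5)
    t=2.3811 [x] (3,5)
    t=3.0910 [y] (3,4)
    t=3.4164 [x] (2,4) — stop
  → r_2 = 3.4164
beam 3: φ=0°, α=240°
  cosα=-0.5000 sinα=-0.8660 | (6,5) | tMaxX 0.6000 tMaxY 0.9238 | tΔX 2.0000 tΔY 1.1547
    t=0.6000 [x] (5,5)
    t=0.9238 [y] (5,4)
    t=2.0785 [y] (5,3)
    t=2.6000 [x] (4,3)
    t=3.2332 [y] (4,2)
    t=4.3879 [y] (4,1)
    t=4.6000 [x] (3,1)
    t=5.5426 [y] (3,0) — stop
  → r_3 = 5.5426
beam 4: φ=45°, α=285°
  cosα=0.2588 sinα=-0.9659 | (6,5) | tMaxX 2.7046 tMaxY 0.8282 | tΔX 3.8637 tΔY 1.0353
    t=0.8282 [y] (6,4)
    t=1.8635 [y] (6,3) — stop
  → r_4 = 1.8635
beam 5: φ=90°, α=330°
  cosα=0.8660 sinα=-0.5000 | (6,5) | tMaxX 0.8083 tMaxY 1.6000 | tΔX 1.1547 tΔY 2.0000
    t=0.8083 [x] (7,5)
    t=1.6000 [y] (7,4)
    t=1.9630 [x] (8,4) — stop
  → r_5 = 1.9630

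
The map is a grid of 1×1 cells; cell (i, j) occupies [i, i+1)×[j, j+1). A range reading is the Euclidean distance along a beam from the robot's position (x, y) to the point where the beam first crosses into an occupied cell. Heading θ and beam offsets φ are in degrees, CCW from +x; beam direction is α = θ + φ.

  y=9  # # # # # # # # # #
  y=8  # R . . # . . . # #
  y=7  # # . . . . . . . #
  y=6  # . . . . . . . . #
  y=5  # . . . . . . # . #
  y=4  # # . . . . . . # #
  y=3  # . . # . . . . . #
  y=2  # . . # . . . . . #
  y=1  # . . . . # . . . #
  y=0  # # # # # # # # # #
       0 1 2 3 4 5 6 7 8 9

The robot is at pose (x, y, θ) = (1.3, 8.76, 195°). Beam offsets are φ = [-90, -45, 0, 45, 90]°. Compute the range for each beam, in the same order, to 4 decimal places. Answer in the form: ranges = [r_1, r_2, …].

ranges = [0.2485, 0.3464, 0.3106, 0.6000, 0.7868]

beam 1: φ=-90°, α=105°
  cosα=-0.2588 sinα=0.9659 | (1,8) | tMaxX 1.1591 tMaxY 0.2485 | tΔX 3.8637 tΔY 1.0353
    t=0.2485 [y] (1,9) — stop
  → r_1 = 0.2485
beam 2: φ=-45°, α=150°
  cosα=-0.8660 sinα=0.5000 | (1,8) | tMaxX 0.3464 tMaxY 0.4800 | tΔX 1.1547 tΔY 2.0000
    t=0.3464 [x] (0,8) — stop
  → r_2 = 0.3464
beam 3: φ=0°, α=195°
  cosα=-0.9659 sinα=-0.2588 | (1,8) | tMaxX 0.3106 tMaxY 2.9364 | tΔX 1.0353 tΔY 3.8637
    t=0.3106 [x] (0,8) — stop
  → r_3 = 0.3106
beam 4: φ=45°, α=240°
  cosα=-0.5000 sinα=-0.8660 | (1,8) | tMaxX 0.6000 tMaxY 0.8776 | tΔX 2.0000 tΔY 1.1547
    t=0.6000 [x] (0,8) — stop
  → r_4 = 0.6000
beam 5: φ=90°, α=285°
  cosα=0.2588 sinα=-0.9659 | (1,8) | tMaxX 2.7046 tMaxY 0.7868 | tΔX 3.8637 tΔY 1.0353
    t=0.7868 [y] (1,7) — stop
  → r_5 = 0.7868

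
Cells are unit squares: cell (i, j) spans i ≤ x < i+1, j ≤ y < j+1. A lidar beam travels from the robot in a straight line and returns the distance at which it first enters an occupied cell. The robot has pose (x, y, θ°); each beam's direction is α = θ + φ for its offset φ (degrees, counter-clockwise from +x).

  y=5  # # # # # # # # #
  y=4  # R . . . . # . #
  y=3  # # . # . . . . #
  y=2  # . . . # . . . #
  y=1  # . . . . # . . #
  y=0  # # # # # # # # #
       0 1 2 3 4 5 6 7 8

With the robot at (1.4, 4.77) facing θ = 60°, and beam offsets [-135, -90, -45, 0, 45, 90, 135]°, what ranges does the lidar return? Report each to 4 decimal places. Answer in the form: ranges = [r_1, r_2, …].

ranges = [0.7972, 1.8475, 0.8887, 0.2656, 0.2381, 0.4600, 0.4141]

beam 1: φ=-135°, α=285°
  dir = (cos 285°, sin 285°) = (0.2588, -0.9659); from cell (1,4)
  next x-line at t=2.3182, next y-line at t=0.7972; Δt_x=3.8637, Δt_y=1.0353
    y: enter (1,3) at t=0.7972 ← occupied
  → r_1 = 0.7972
beam 2: φ=-90°, α=330°
  dir = (cos 330°, sin 330°) = (0.8660, -0.5000); from cell (1,4)
  next x-line at t=0.6928, next y-line at t=1.5400; Δt_x=1.1547, Δt_y=2.0000
    x: enter (2,4) at t=0.6928
    y: enter (2,3) at t=1.5400
    x: enter (3,3) at t=1.8475 ← occupied
  → r_2 = 1.8475
beam 3: φ=-45°, α=15°
  dir = (cos 15°, sin 15°) = (0.9659, 0.2588); from cell (1,4)
  next x-line at t=0.6212, next y-line at t=0.8887; Δt_x=1.0353, Δt_y=3.8637
    x: enter (2,4) at t=0.6212
    y: enter (2,5) at t=0.8887 ← occupied
  → r_3 = 0.8887
beam 4: φ=0°, α=60°
  dir = (cos 60°, sin 60°) = (0.5000, 0.8660); from cell (1,4)
  next x-line at t=1.2000, next y-line at t=0.2656; Δt_x=2.0000, Δt_y=1.1547
    y: enter (1,5) at t=0.2656 ← occupied
  → r_4 = 0.2656
beam 5: φ=45°, α=105°
  dir = (cos 105°, sin 105°) = (-0.2588, 0.9659); from cell (1,4)
  next x-line at t=1.5455, next y-line at t=0.2381; Δt_x=3.8637, Δt_y=1.0353
    y: enter (1,5) at t=0.2381 ← occupied
  → r_5 = 0.2381
beam 6: φ=90°, α=150°
  dir = (cos 150°, sin 150°) = (-0.8660, 0.5000); from cell (1,4)
  next x-line at t=0.4619, next y-line at t=0.4600; Δt_x=1.1547, Δt_y=2.0000
    y: enter (1,5) at t=0.4600 ← occupied
  → r_6 = 0.4600
beam 7: φ=135°, α=195°
  dir = (cos 195°, sin 195°) = (-0.9659, -0.2588); from cell (1,4)
  next x-line at t=0.4141, next y-line at t=2.9751; Δt_x=1.0353, Δt_y=3.8637
    x: enter (0,4) at t=0.4141 ← occupied
  → r_7 = 0.4141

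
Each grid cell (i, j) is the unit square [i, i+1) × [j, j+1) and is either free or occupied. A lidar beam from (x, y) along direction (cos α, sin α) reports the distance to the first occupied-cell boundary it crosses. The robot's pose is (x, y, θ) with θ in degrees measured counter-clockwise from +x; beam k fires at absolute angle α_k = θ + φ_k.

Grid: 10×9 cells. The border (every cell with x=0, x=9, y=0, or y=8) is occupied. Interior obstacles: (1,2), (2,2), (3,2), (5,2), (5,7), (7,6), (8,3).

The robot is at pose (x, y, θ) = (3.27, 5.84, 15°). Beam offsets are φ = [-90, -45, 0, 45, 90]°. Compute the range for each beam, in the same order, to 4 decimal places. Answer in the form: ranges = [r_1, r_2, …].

beam 1: φ=-90°, α=285°
  cosα=0.2588 sinα=-0.9659 | (3,5) | tMaxX 2.8205 tMaxY 0.8696 | tΔX 3.8637 tΔY 1.0353
    t=0.8696 [y] (3,4)
    t=1.9049 [y] (3,3)
    t=2.8205 [x] (4,3)
    t=2.9402 [y] (4,2)
    t=3.9755 [y] (4,1)
    t=5.0107 [y] (4,0) — stop
  → r_1 = 5.0107
beam 2: φ=-45°, α=330°
  cosα=0.8660 sinα=-0.5000 | (3,5) | tMaxX 0.8429 tMaxY 1.6800 | tΔX 1.1547 tΔY 2.0000
    t=0.8429 [x] (4,5)
    t=1.6800 [y] (4,4)
    t=1.9976 [x] (5,4)
    t=3.1523 [x] (6,4)
    t=3.6800 [y] (6,3)
    t=4.3070 [x] (7,3)
    t=5.4617 [x] (8,3) — stop
  → r_2 = 5.4617
beam 3: φ=0°, α=15°
  cosα=0.9659 sinα=0.2588 | (3,5) | tMaxX 0.7558 tMaxY 0.6182 | tΔX 1.0353 tΔY 3.8637
    t=0.6182 [y] (3,6)
    t=0.7558 [x] (4,6)
    t=1.7910 [x] (5,6)
    t=2.8263 [x] (6,6)
    t=3.8616 [x] (7,6) — stop
  → r_3 = 3.8616
beam 4: φ=45°, α=60°
  cosα=0.5000 sinα=0.8660 | (3,5) | tMaxX 1.4600 tMaxY 0.1848 | tΔX 2.0000 tΔY 1.1547
    t=0.1848 [y] (3,6)
    t=1.3395 [y] (3,7)
    t=1.4600 [x] (4,7)
    t=2.4942 [y] (4,8) — stop
  → r_4 = 2.4942
beam 5: φ=90°, α=105°
  cosα=-0.2588 sinα=0.9659 | (3,5) | tMaxX 1.0432 tMaxY 0.1656 | tΔX 3.8637 tΔY 1.0353
    t=0.1656 [y] (3,6)
    t=1.0432 [x] (2,6)
    t=1.2009 [y] (2,7)
    t=2.2362 [y] (2,8) — stop
  → r_5 = 2.2362

ranges = [5.0107, 5.4617, 3.8616, 2.4942, 2.2362]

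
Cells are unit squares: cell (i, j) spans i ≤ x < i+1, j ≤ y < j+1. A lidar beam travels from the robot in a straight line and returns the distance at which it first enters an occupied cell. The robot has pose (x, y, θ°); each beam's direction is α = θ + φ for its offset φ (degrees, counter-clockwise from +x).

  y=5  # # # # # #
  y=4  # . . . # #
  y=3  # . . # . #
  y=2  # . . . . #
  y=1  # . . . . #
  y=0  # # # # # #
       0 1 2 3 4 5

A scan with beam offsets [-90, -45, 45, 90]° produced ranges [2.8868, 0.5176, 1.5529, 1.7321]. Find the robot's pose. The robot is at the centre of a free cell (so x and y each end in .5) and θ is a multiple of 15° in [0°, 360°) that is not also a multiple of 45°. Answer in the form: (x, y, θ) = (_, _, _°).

Candidates: 14 free-cell centres × 16 headings = 224 poses. Raycast each; keep the one whose scan matches to 4 dp.
  (1.5, 2.5, 210°): beam 1 = 1.0000 ≠ 2.8868 ✗
  (1.5, 3.5, 330°): beam 1 = 1.0000 ≠ 2.8868 ✗
  (2.5, 4.5, 60°): beam 1 = 1.0000 ≠ 2.8868 ✗
  …
  (2.5, 3.5, 30°): r_1=2.8868, r_2=0.5176, r_3=1.5529, r_4=1.7321 — all match ✓
No second candidate reproduces the full scan.

(x, y, θ) = (2.5, 3.5, 30°)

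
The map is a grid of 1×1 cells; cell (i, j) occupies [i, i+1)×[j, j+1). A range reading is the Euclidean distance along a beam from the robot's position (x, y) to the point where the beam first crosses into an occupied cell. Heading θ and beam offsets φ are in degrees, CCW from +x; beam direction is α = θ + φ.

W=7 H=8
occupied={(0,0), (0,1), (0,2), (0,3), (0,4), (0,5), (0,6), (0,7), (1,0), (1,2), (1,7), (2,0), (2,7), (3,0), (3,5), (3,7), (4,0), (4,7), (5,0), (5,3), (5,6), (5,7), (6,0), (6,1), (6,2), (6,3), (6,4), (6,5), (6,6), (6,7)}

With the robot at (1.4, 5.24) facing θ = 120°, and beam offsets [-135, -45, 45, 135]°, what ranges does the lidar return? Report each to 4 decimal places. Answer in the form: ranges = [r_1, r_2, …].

beam 1: φ=-135°, α=345°
  d=(0.9659,-0.2588)  start (1,5)  tX=0.6212 tY=0.9273  stride 1/|dx|=1.0353 1/|dy|=3.8637
    cross x-line → (2,5), t=0.6212
    cross y-line → (2,4), t=0.9273
    cross x-line → (3,4), t=1.6564
    cross x-line → (4,4), t=2.6917
    cross x-line → (5,4), t=3.7270
    cross x-line → (6,4), t=4.7623 (wall)
  → r_1 = 4.7623
beam 2: φ=-45°, α=75°
  d=(0.2588,0.9659)  start (1,5)  tX=2.3182 tY=0.7868  stride 1/|dx|=3.8637 1/|dy|=1.0353
    cross y-line → (1,6), t=0.7868
    cross y-line → (1,7), t=1.8221 (wall)
  → r_2 = 1.8221
beam 3: φ=45°, α=165°
  d=(-0.9659,0.2588)  start (1,5)  tX=0.4141 tY=2.9364  stride 1/|dx|=1.0353 1/|dy|=3.8637
    cross x-line → (0,5), t=0.4141 (wall)
  → r_3 = 0.4141
beam 4: φ=135°, α=255°
  d=(-0.2588,-0.9659)  start (1,5)  tX=1.5455 tY=0.2485  stride 1/|dx|=3.8637 1/|dy|=1.0353
    cross y-line → (1,4), t=0.2485
    cross y-line → (1,3), t=1.2837
    cross x-line → (0,3), t=1.5455 (wall)
  → r_4 = 1.5455

ranges = [4.7623, 1.8221, 0.4141, 1.5455]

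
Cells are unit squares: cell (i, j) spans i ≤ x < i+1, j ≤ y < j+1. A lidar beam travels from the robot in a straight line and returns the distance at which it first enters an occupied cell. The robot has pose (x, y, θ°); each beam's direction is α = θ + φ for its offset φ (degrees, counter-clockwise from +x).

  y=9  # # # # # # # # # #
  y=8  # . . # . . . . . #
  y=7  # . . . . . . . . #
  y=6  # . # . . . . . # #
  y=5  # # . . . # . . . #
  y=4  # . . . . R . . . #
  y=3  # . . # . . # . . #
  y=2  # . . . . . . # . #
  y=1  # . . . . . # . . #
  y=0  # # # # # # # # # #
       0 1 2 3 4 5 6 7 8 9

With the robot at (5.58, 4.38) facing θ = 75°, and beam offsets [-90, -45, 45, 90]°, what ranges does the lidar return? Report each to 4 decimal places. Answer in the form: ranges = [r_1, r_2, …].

ranges = [1.4682, 3.2400, 0.7159, 3.7063]

beam 1: φ=-90°, α=345°
  dir = (cos 345°, sin 345°) = (0.9659, -0.2588); from cell (5,4)
  next x-line at t=0.4348, next y-line at t=1.4682; Δt_x=1.0353, Δt_y=3.8637
    x: enter (6,4) at t=0.4348
    y: enter (6,3) at t=1.4682 ← occupied
  → r_1 = 1.4682
beam 2: φ=-45°, α=30°
  dir = (cos 30°, sin 30°) = (0.8660, 0.5000); from cell (5,4)
  next x-line at t=0.4850, next y-line at t=1.2400; Δt_x=1.1547, Δt_y=2.0000
    x: enter (6,4) at t=0.4850
    y: enter (6,5) at t=1.2400
    x: enter (7,5) at t=1.6397
    x: enter (8,5) at t=2.7944
    y: enter (8,6) at t=3.2400 ← occupied
  → r_2 = 3.2400
beam 3: φ=45°, α=120°
  dir = (cos 120°, sin 120°) = (-0.5000, 0.8660); from cell (5,4)
  next x-line at t=1.1600, next y-line at t=0.7159; Δt_x=2.0000, Δt_y=1.1547
    y: enter (5,5) at t=0.7159 ← occupied
  → r_3 = 0.7159
beam 4: φ=90°, α=165°
  dir = (cos 165°, sin 165°) = (-0.9659, 0.2588); from cell (5,4)
  next x-line at t=0.6005, next y-line at t=2.3955; Δt_x=1.0353, Δt_y=3.8637
    x: enter (4,4) at t=0.6005
    x: enter (3,4) at t=1.6357
    y: enter (3,5) at t=2.3955
    x: enter (2,5) at t=2.6710
    x: enter (1,5) at t=3.7063 ← occupied
  → r_4 = 3.7063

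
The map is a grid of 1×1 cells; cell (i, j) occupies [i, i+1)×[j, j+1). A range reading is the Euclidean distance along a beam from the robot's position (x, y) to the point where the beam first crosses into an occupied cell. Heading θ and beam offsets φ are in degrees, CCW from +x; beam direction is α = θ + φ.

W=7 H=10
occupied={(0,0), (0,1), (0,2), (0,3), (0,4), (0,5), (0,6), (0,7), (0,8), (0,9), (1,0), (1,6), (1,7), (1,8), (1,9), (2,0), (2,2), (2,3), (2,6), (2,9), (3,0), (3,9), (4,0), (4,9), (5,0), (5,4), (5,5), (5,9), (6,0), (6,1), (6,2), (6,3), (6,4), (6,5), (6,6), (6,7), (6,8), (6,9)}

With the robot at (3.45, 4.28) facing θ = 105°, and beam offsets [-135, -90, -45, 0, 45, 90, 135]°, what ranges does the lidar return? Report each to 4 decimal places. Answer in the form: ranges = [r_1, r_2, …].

beam 1: φ=-135°, α=330°
  dir = (cos 330°, sin 330°) = (0.8660, -0.5000); from cell (3,4)
  next x-line at t=0.6351, next y-line at t=0.5600; Δt_x=1.1547, Δt_y=2.0000
    y: enter (3,3) at t=0.5600
    x: enter (4,3) at t=0.6351
    x: enter (5,3) at t=1.7898
    y: enter (5,2) at t=2.5600
    x: enter (6,2) at t=2.9445 ← occupied
  → r_1 = 2.9445
beam 2: φ=-90°, α=15°
  dir = (cos 15°, sin 15°) = (0.9659, 0.2588); from cell (3,4)
  next x-line at t=0.5694, next y-line at t=2.7819; Δt_x=1.0353, Δt_y=3.8637
    x: enter (4,4) at t=0.5694
    x: enter (5,4) at t=1.6047 ← occupied
  → r_2 = 1.6047
beam 3: φ=-45°, α=60°
  dir = (cos 60°, sin 60°) = (0.5000, 0.8660); from cell (3,4)
  next x-line at t=1.1000, next y-line at t=0.8314; Δt_x=2.0000, Δt_y=1.1547
    y: enter (3,5) at t=0.8314
    x: enter (4,5) at t=1.1000
    y: enter (4,6) at t=1.9861
    x: enter (5,6) at t=3.1000
    y: enter (5,7) at t=3.1408
    y: enter (5,8) at t=4.2955
    x: enter (6,8) at t=5.1000 ← occupied
  → r_3 = 5.1000
beam 4: φ=0°, α=105°
  dir = (cos 105°, sin 105°) = (-0.2588, 0.9659); from cell (3,4)
  next x-line at t=1.7387, next y-line at t=0.7454; Δt_x=3.8637, Δt_y=1.0353
    y: enter (3,5) at t=0.7454
    x: enter (2,5) at t=1.7387
    y: enter (2,6) at t=1.7807 ← occupied
  → r_4 = 1.7807
beam 5: φ=45°, α=150°
  dir = (cos 150°, sin 150°) = (-0.8660, 0.5000); from cell (3,4)
  next x-line at t=0.5196, next y-line at t=1.4400; Δt_x=1.1547, Δt_y=2.0000
    x: enter (2,4) at t=0.5196
    y: enter (2,5) at t=1.4400
    x: enter (1,5) at t=1.6743
    x: enter (0,5) at t=2.8290 ← occupied
  → r_5 = 2.8290
beam 6: φ=90°, α=195°
  dir = (cos 195°, sin 195°) = (-0.9659, -0.2588); from cell (3,4)
  next x-line at t=0.4659, next y-line at t=1.0818; Δt_x=1.0353, Δt_y=3.8637
    x: enter (2,4) at t=0.4659
    y: enter (2,3) at t=1.0818 ← occupied
  → r_6 = 1.0818
beam 7: φ=135°, α=240°
  dir = (cos 240°, sin 240°) = (-0.5000, -0.8660); from cell (3,4)
  next x-line at t=0.9000, next y-line at t=0.3233; Δt_x=2.0000, Δt_y=1.1547
    y: enter (3,3) at t=0.3233
    x: enter (2,3) at t=0.9000 ← occupied
  → r_7 = 0.9000

ranges = [2.9445, 1.6047, 5.1000, 1.7807, 2.8290, 1.0818, 0.9000]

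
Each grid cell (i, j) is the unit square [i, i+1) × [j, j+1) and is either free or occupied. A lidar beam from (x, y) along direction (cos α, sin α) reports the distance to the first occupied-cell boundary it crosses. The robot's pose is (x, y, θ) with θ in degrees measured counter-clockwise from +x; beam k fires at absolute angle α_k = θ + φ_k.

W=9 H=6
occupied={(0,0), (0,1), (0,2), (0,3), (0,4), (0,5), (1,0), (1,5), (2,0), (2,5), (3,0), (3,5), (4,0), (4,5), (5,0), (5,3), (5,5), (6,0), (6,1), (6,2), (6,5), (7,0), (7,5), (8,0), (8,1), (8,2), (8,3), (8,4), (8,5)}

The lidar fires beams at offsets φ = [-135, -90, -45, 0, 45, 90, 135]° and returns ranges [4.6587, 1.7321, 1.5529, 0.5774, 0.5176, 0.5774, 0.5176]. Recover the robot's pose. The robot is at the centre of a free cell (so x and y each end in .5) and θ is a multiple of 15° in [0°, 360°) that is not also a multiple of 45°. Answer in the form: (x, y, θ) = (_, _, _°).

The pose lattice has 25·16 = 400 candidates. Test each by forward raycasting.
  (6.5, 4.5, 30°): beam 1 = 1.5529 ≠ 4.6587 ✗
  (6.5, 4.5, 300°): beam 1 = 1.9319 ≠ 4.6587 ✗
  (3.5, 4.5, 105°): beam 1 = 1.7321 ≠ 4.6587 ✗
  …
  (5.5, 2.5, 330°): r_1=4.6587, r_2=1.7321, r_3=1.5529, r_4=0.5774, r_5=0.5176, r_6=0.5774, r_7=0.5176 — all match ✓
Only this pose fits every beam.

(x, y, θ) = (5.5, 2.5, 330°)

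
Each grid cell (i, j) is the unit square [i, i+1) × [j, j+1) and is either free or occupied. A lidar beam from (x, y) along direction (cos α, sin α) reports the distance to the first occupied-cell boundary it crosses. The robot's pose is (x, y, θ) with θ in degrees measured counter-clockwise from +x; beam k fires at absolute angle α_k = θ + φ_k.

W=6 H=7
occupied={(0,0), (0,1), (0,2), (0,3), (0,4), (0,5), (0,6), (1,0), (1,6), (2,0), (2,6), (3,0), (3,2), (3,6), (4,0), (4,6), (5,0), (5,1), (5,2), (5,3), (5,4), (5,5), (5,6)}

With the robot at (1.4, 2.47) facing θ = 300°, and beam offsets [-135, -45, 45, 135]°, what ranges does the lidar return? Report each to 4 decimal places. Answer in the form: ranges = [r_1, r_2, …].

beam 1: φ=-135°, α=165°
  d=(-0.9659,0.2588)  start (1,2)  tX=0.4141 tY=2.0478  stride 1/|dx|=1.0353 1/|dy|=3.8637
    cross x-line → (0,2), t=0.4141 (wall)
  → r_1 = 0.4141
beam 2: φ=-45°, α=255°
  d=(-0.2588,-0.9659)  start (1,2)  tX=1.5455 tY=0.4866  stride 1/|dx|=3.8637 1/|dy|=1.0353
    cross y-line → (1,1), t=0.4866
    cross y-line → (1,0), t=1.5219 (wall)
  → r_2 = 1.5219
beam 3: φ=45°, α=345°
  d=(0.9659,-0.2588)  start (1,2)  tX=0.6212 tY=1.8159  stride 1/|dx|=1.0353 1/|dy|=3.8637
    cross x-line → (2,2), t=0.6212
    cross x-line → (3,2), t=1.6564 (wall)
  → r_3 = 1.6564
beam 4: φ=135°, α=75°
  d=(0.2588,0.9659)  start (1,2)  tX=2.3182 tY=0.5487  stride 1/|dx|=3.8637 1/|dy|=1.0353
    cross y-line → (1,3), t=0.5487
    cross y-line → (1,4), t=1.5840
    cross x-line → (2,4), t=2.3182
    cross y-line → (2,5), t=2.6192
    cross y-line → (2,6), t=3.6545 (wall)
  → r_4 = 3.6545

ranges = [0.4141, 1.5219, 1.6564, 3.6545]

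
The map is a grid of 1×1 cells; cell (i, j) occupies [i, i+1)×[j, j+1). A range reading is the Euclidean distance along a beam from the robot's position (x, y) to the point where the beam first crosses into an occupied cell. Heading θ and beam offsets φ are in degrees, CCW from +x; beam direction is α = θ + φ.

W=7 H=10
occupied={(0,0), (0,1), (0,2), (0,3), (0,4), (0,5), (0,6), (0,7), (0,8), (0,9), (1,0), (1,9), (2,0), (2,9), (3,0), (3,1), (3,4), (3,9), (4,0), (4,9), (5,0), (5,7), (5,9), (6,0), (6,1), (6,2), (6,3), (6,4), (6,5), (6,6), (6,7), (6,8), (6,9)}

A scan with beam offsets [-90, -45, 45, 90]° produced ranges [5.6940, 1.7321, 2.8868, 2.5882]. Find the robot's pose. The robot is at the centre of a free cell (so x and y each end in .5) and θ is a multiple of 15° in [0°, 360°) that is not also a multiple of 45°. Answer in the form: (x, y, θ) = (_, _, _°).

The pose lattice has 37·16 = 592 candidates. Test each by forward raycasting.
  (2.5, 7.5, 30°): beam 1 = 2.8868 ≠ 5.6940 ✗
  (1.5, 7.5, 120°): beam 1 = 3.0000 ≠ 5.6940 ✗
  (5.5, 4.5, 120°): beam 1 = 0.5774 ≠ 5.6940 ✗
  (1.5, 6.5, 195°): beam 1 = 1.9319 ≠ 5.6940 ✗
  …
  (2.5, 6.5, 345°): r_1=5.6940, r_2=1.7321, r_3=2.8868, r_4=2.5882 — all match ✓
Only this pose fits every beam.

(x, y, θ) = (2.5, 6.5, 345°)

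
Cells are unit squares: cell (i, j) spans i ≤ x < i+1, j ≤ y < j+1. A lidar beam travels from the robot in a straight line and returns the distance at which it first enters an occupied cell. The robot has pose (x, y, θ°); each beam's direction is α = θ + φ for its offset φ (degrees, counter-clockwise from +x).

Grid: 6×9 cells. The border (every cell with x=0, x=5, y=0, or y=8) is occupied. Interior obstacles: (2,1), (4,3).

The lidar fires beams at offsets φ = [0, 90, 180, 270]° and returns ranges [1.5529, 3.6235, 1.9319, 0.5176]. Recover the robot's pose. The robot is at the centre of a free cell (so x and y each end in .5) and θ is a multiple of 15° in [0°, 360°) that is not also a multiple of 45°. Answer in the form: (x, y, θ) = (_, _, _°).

The pose lattice has 26·16 = 416 candidates. Test each by forward raycasting.
  (3.5, 1.5, 195°): beam 1 = 0.5176 ≠ 1.5529 ✗
  (2.5, 2.5, 75°): beam 1 = 5.6940 ≠ 1.5529 ✗
  (3.5, 1.5, 75°): beam 1 = 1.9319 ≠ 1.5529 ✗
  (4.5, 6.5, 75°): beam 3 = 5.6940 ≠ 1.9319 ✗
  …
  (4.5, 6.5, 105°): r_1=1.5529, r_2=3.6235, r_3=1.9319, r_4=0.5176 — all match ✓
Only this pose fits every beam.

(x, y, θ) = (4.5, 6.5, 105°)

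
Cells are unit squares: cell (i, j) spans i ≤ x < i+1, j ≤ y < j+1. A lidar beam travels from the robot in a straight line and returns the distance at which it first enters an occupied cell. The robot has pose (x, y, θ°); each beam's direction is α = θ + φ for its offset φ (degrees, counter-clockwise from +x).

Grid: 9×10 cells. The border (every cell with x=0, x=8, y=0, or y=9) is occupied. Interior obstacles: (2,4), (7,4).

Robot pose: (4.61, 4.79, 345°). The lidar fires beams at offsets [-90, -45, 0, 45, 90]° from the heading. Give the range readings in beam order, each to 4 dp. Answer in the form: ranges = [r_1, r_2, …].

beam 1: φ=-90°, α=255°
  d=(-0.2588,-0.9659)  start (4,4)  tX=2.3569 tY=0.8179  stride 1/|dx|=3.8637 1/|dy|=1.0353
    cross y-line → (4,3), t=0.8179
    cross y-line → (4,2), t=1.8531
    cross x-line → (3,2), t=2.3569
    cross y-line → (3,1), t=2.8884
    cross y-line → (3,0), t=3.9237 (wall)
  → r_1 = 3.9237
beam 2: φ=-45°, α=300°
  d=(0.5000,-0.8660)  start (4,4)  tX=0.7800 tY=0.9122  stride 1/|dx|=2.0000 1/|dy|=1.1547
    cross x-line → (5,4), t=0.7800
    cross y-line → (5,3), t=0.9122
    cross y-line → (5,2), t=2.0669
    cross x-line → (6,2), t=2.7800
    cross y-line → (6,1), t=3.2216
    cross y-line → (6,0), t=4.3763 (wall)
  → r_2 = 4.3763
beam 3: φ=0°, α=345°
  d=(0.9659,-0.2588)  start (4,4)  tX=0.4038 tY=3.0523  stride 1/|dx|=1.0353 1/|dy|=3.8637
    cross x-line → (5,4), t=0.4038
    cross x-line → (6,4), t=1.4390
    cross x-line → (7,4), t=2.4743 (wall)
  → r_3 = 2.4743
beam 4: φ=45°, α=30°
  d=(0.8660,0.5000)  start (4,4)  tX=0.4503 tY=0.4200  stride 1/|dx|=1.1547 1/|dy|=2.0000
    cross y-line → (4,5), t=0.4200
    cross x-line → (5,5), t=0.4503
    cross x-line → (6,5), t=1.6050
    cross y-line → (6,6), t=2.4200
    cross x-line → (7,6), t=2.7597
    cross x-line → (8,6), t=3.9144 (wall)
  → r_4 = 3.9144
beam 5: φ=90°, α=75°
  d=(0.2588,0.9659)  start (4,4)  tX=1.5068 tY=0.2174  stride 1/|dx|=3.8637 1/|dy|=1.0353
    cross y-line → (4,5), t=0.2174
    cross y-line → (4,6), t=1.2527
    cross x-line → (5,6), t=1.5068
    cross y-line → (5,7), t=2.2880
    cross y-line → (5,8), t=3.3232
    cross y-line → (5,9), t=4.3585 (wall)
  → r_5 = 4.3585

ranges = [3.9237, 4.3763, 2.4743, 3.9144, 4.3585]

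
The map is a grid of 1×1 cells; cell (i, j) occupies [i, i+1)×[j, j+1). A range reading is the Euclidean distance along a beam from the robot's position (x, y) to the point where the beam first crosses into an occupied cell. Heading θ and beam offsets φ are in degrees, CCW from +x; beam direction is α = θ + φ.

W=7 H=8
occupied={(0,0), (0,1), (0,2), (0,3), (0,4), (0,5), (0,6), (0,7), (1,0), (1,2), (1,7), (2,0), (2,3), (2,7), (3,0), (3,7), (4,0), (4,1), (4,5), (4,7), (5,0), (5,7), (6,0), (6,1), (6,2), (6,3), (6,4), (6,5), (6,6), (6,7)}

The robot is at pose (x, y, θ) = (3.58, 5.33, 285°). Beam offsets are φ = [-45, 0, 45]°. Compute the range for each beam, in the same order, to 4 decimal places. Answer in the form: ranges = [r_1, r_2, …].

ranges = [1.5358, 3.4475, 0.4850]

beam 1: φ=-45°, α=240°
  d=(-0.5000,-0.8660)  start (3,5)  tX=1.1600 tY=0.3811  stride 1/|dx|=2.0000 1/|dy|=1.1547
    cross y-line → (3,4), t=0.3811
    cross x-line → (2,4), t=1.1600
    cross y-line → (2,3), t=1.5358 (wall)
  → r_1 = 1.5358
beam 2: φ=0°, α=285°
  d=(0.2588,-0.9659)  start (3,5)  tX=1.6228 tY=0.3416  stride 1/|dx|=3.8637 1/|dy|=1.0353
    cross y-line → (3,4), t=0.3416
    cross y-line → (3,3), t=1.3769
    cross x-line → (4,3), t=1.6228
    cross y-line → (4,2), t=2.4122
    cross y-line → (4,1), t=3.4475 (wall)
  → r_2 = 3.4475
beam 3: φ=45°, α=330°
  d=(0.8660,-0.5000)  start (3,5)  tX=0.4850 tY=0.6600  stride 1/|dx|=1.1547 1/|dy|=2.0000
    cross x-line → (4,5), t=0.4850 (wall)
  → r_3 = 0.4850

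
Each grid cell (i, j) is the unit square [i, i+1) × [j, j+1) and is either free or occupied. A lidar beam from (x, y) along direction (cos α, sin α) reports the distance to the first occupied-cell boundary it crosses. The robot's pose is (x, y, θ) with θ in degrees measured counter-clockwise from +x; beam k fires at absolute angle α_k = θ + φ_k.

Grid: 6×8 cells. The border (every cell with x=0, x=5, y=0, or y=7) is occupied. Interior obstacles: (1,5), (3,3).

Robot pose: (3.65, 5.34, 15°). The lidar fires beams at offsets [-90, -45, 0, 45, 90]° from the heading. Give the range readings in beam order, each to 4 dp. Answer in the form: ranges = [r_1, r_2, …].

beam 1: φ=-90°, α=285°
  dir = (cos 285°, sin 285°) = (0.2588, -0.9659); from cell (3,5)
  next x-line at t=1.3523, next y-line at t=0.3520; Δt_x=3.8637, Δt_y=1.0353
    y: enter (3,4) at t=0.3520
    x: enter (4,4) at t=1.3523
    y: enter (4,3) at t=1.3873
    y: enter (4,2) at t=2.4225
    y: enter (4,1) at t=3.4578
    y: enter (4,0) at t=4.4931 ← occupied
  → r_1 = 4.4931
beam 2: φ=-45°, α=330°
  dir = (cos 330°, sin 330°) = (0.8660, -0.5000); from cell (3,5)
  next x-line at t=0.4041, next y-line at t=0.6800; Δt_x=1.1547, Δt_y=2.0000
    x: enter (4,5) at t=0.4041
    y: enter (4,4) at t=0.6800
    x: enter (5,4) at t=1.5588 ← occupied
  → r_2 = 1.5588
beam 3: φ=0°, α=15°
  dir = (cos 15°, sin 15°) = (0.9659, 0.2588); from cell (3,5)
  next x-line at t=0.3623, next y-line at t=2.5500; Δt_x=1.0353, Δt_y=3.8637
    x: enter (4,5) at t=0.3623
    x: enter (5,5) at t=1.3976 ← occupied
  → r_3 = 1.3976
beam 4: φ=45°, α=60°
  dir = (cos 60°, sin 60°) = (0.5000, 0.8660); from cell (3,5)
  next x-line at t=0.7000, next y-line at t=0.7621; Δt_x=2.0000, Δt_y=1.1547
    x: enter (4,5) at t=0.7000
    y: enter (4,6) at t=0.7621
    y: enter (4,7) at t=1.9168 ← occupied
  → r_4 = 1.9168
beam 5: φ=90°, α=105°
  dir = (cos 105°, sin 105°) = (-0.2588, 0.9659); from cell (3,5)
  next x-line at t=2.5114, next y-line at t=0.6833; Δt_x=3.8637, Δt_y=1.0353
    y: enter (3,6) at t=0.6833
    y: enter (3,7) at t=1.7186 ← occupied
  → r_5 = 1.7186

ranges = [4.4931, 1.5588, 1.3976, 1.9168, 1.7186]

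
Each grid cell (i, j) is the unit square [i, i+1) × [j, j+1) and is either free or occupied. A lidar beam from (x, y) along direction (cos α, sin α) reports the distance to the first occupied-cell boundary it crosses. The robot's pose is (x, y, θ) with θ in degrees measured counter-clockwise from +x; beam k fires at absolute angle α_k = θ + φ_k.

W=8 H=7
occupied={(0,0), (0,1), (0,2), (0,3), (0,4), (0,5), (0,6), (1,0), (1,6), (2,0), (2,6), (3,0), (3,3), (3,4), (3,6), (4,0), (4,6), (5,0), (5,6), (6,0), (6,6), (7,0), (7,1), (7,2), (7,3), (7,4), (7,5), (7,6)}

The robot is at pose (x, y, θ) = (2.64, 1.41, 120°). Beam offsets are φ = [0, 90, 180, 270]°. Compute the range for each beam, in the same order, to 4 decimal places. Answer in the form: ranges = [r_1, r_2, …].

beam 1: φ=0°, α=120°
  dir = (cos 120°, sin 120°) = (-0.5000, 0.8660); from cell (2,1)
  next x-line at t=1.2800, next y-line at t=0.6813; Δt_x=2.0000, Δt_y=1.1547
    y: enter (2,2) at t=0.6813
    x: enter (1,2) at t=1.2800
    y: enter (1,3) at t=1.8360
    y: enter (1,4) at t=2.9907
    x: enter (0,4) at t=3.2800 ← occupied
  → r_1 = 3.2800
beam 2: φ=90°, α=210°
  dir = (cos 210°, sin 210°) = (-0.8660, -0.5000); from cell (2,1)
  next x-line at t=0.7390, next y-line at t=0.8200; Δt_x=1.1547, Δt_y=2.0000
    x: enter (1,1) at t=0.7390
    y: enter (1,0) at t=0.8200 ← occupied
  → r_2 = 0.8200
beam 3: φ=180°, α=300°
  dir = (cos 300°, sin 300°) = (0.5000, -0.8660); from cell (2,1)
  next x-line at t=0.7200, next y-line at t=0.4734; Δt_x=2.0000, Δt_y=1.1547
    y: enter (2,0) at t=0.4734 ← occupied
  → r_3 = 0.4734
beam 4: φ=270°, α=30°
  dir = (cos 30°, sin 30°) = (0.8660, 0.5000); from cell (2,1)
  next x-line at t=0.4157, next y-line at t=1.1800; Δt_x=1.1547, Δt_y=2.0000
    x: enter (3,1) at t=0.4157
    y: enter (3,2) at t=1.1800
    x: enter (4,2) at t=1.5704
    x: enter (5,2) at t=2.7251
    y: enter (5,3) at t=3.1800
    x: enter (6,3) at t=3.8798
    x: enter (7,3) at t=5.0345 ← occupied
  → r_4 = 5.0345

ranges = [3.2800, 0.8200, 0.4734, 5.0345]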